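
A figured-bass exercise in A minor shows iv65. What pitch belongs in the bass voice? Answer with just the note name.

iv in A minor has root D; the chord is D-F-A-C.
The figure 65 means first inversion — the third is in the bass.

F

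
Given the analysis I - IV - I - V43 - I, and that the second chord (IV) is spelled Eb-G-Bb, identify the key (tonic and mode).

Bb major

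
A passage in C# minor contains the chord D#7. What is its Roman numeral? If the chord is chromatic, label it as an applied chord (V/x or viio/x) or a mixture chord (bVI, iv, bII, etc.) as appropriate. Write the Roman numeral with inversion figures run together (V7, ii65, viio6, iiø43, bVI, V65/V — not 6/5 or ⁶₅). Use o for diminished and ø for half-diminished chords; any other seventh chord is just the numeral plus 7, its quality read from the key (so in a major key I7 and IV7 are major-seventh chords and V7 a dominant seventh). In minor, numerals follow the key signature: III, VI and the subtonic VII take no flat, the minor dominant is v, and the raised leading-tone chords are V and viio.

V7/V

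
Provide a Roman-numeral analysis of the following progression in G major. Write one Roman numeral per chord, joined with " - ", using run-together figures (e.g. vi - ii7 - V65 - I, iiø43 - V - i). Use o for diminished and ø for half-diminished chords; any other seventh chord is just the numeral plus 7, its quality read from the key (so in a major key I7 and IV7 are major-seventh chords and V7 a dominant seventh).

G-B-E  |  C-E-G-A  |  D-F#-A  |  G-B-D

vi6 - ii65 - V - I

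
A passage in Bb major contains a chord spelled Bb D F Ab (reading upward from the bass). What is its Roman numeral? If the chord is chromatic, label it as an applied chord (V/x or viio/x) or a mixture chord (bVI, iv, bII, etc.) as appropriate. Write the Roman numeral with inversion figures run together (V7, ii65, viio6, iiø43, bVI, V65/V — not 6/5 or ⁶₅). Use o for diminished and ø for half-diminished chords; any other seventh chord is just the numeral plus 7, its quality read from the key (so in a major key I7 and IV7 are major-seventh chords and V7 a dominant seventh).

V7/IV

Stacked in thirds the chord is Bb-D-F-Ab: a dominant seventh chord on Bb.
Bb is not a diatonic chord root with this quality in Bb major, but it lies a perfect fifth above Eb (IV), so the chord functions as an applied dominant of IV.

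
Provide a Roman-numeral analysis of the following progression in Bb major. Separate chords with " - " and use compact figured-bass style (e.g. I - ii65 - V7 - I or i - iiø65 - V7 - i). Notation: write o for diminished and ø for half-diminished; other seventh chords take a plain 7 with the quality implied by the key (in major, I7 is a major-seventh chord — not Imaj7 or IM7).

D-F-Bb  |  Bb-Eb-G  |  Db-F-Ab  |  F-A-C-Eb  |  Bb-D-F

I6 - IV64 - bIII - V7 - I

D-F-Bb: major triad on Bb = scale degree 1 → I6.
Bb-Eb-G has root Eb, degree 4 in Bb major, so IV64.
Db-F-Ab is non-diatonic — bIII, a mixture chord from Bb minor.
F-A-C-Eb: root F is the dominant; dominant seventh chord there is V7.
Bb-D-F has root Bb, degree 1 in Bb major, so I.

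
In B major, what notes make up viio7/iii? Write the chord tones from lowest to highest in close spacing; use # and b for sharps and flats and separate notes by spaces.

The slash marks an applied leading-tone chord: viio of iii. In B major, iii is D#, so the leading tone to it is C##, a half step below.
Building a fully diminished seventh chord on C## gives C##-E#-G#-B.

C## E# G# B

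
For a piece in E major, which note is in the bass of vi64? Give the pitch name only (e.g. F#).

G#

vi in E major has root C#; the chord is C#-E-G#.
The figure 64 means second inversion — the fifth is in the bass.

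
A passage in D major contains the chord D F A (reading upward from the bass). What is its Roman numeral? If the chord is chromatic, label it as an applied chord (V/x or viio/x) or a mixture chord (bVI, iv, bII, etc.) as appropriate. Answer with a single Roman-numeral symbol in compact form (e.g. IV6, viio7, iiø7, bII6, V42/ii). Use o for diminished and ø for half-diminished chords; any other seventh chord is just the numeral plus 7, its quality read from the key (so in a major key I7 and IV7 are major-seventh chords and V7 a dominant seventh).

i

Stacked in thirds the chord is D-F-A: a minor triad on D.
D is the first degree of D major. This is the minor tonic, borrowed from the parallel minor.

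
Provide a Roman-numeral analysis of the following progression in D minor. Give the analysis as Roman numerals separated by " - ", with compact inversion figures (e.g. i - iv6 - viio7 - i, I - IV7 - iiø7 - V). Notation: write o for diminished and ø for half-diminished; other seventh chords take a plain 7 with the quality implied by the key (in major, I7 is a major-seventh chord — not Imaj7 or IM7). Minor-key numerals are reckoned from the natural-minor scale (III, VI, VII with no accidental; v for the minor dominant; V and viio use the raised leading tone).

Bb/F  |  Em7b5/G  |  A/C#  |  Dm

VI64 - iiø65 - V6 - i

Bb/F: root Bb is the submediant; major triad there is VI64.
Em7b5/G: half-diminished seventh chord on E = scale degree 2 → iiø65.
A/C#: major triad on A = scale degree 5 → V6.
Dm: root D is the tonic; minor triad there is i.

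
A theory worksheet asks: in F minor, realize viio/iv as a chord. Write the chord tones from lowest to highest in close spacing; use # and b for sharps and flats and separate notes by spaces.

viio/iv is a secondary leading-tone chord. The target iv is Bb in F minor; the applied chord is rooted a semitone below, on A.
Building a diminished triad on A gives A-C-Eb.

A C Eb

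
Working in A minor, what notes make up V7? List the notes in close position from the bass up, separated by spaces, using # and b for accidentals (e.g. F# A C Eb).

E G# B D

In A minor, the fifth degree is E. The dominant is major (leading tone raised), so V is a dominant seventh chord.
Stacking thirds from E gives E-G#-B-D.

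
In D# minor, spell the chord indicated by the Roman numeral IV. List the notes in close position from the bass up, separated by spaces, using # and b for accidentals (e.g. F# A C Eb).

Scale degree 4 in D# minor is G#; here the chord built on it is altered to a major triad. IV is the major subdominant, borrowed from the parallel major.
So the chord is G#-B#-D#.

G# B# D#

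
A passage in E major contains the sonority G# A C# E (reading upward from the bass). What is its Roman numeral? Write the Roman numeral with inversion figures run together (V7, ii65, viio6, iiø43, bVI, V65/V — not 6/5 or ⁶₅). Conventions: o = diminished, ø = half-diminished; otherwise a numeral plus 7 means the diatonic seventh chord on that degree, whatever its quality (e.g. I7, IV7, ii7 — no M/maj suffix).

IV42

The pitches A-C#-E-G# form a major seventh chord rooted on A.
In E major, A is the subdominant; the diatonic major seventh chord there is IV7.
With G# in the bass the chord is in third inversion, so the figured bass is 42.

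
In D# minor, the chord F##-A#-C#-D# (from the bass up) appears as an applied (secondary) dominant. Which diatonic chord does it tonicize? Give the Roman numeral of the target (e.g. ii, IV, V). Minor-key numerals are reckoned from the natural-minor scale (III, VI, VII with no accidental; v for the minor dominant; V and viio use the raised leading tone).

iv

The chord is a dominant seventh chord on D#.
A dominant resolves down a perfect fifth: D# → G#. In D# minor, G# is scale degree 4, i.e. iv.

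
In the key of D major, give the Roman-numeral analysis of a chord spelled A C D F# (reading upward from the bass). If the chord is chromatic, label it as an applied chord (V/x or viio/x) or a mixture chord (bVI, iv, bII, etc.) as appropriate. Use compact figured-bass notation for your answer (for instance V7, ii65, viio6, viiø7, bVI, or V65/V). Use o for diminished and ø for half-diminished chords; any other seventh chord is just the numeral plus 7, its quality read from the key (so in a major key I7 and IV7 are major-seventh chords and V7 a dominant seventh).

V43/IV

The pitches D-F#-A-C form a dominant seventh chord rooted on D.
D is not a diatonic chord root with this quality in D major, but it lies a perfect fifth above G (IV), so the chord functions as an applied dominant of IV.
With A in the bass the chord is in second inversion, so the figured bass is 43.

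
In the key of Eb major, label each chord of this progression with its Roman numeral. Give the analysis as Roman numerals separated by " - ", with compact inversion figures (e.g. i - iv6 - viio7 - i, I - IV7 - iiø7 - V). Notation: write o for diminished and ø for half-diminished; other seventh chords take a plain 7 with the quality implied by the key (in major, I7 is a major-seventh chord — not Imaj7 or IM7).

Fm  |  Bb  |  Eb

ii - V - I

Fm: minor triad on F = scale degree 2 → ii.
Bb: root Bb is the dominant; major triad there is V.
Eb: major triad on Eb = scale degree 1 → I.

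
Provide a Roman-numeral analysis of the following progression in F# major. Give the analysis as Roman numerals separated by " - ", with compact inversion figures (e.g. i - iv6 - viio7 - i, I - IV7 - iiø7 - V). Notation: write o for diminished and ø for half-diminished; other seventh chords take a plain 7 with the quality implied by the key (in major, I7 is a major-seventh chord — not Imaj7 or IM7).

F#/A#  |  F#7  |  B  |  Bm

F#/A#: root F# is the tonic; major triad there is I6.
F#7 is the secondary dominant of IV (dominant seventh chord on F#): V7/IV.
B: root B is the subdominant; major triad there is IV.
Bm: B with this quality isn't in the key; it's iv, borrowed from the parallel minor.

I6 - V7/IV - IV - iv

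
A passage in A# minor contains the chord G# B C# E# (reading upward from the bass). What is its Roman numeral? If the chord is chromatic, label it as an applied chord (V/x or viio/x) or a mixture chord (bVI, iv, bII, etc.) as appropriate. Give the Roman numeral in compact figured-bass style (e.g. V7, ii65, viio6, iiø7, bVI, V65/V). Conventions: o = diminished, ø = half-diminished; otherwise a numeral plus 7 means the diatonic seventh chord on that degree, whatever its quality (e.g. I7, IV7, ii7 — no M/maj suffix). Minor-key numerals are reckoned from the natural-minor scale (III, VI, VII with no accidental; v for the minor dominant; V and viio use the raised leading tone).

V43/VI

Stacked in thirds the chord is C#-E#-G#-B: a dominant seventh chord on C#.
C# is not a diatonic chord root with this quality in A# minor, but it lies a perfect fifth above F# (VI), so the chord functions as an applied dominant of VI.
With G# in the bass the chord is in second inversion, so the figured bass is 43.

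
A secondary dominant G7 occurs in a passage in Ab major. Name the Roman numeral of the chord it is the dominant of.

The chord is a dominant seventh chord on G.
A dominant resolves down a perfect fifth: G → C. In Ab major, C is scale degree 3, i.e. iii.

iii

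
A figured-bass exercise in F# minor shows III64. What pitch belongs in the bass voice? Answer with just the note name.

E

III in F# minor has root A; the chord is A-C#-E.
The figure 64 means second inversion — the fifth is in the bass.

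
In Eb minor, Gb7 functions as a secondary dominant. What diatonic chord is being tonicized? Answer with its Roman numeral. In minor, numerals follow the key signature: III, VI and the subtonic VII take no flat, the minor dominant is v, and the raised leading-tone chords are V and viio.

VI

The chord is a dominant seventh chord on Gb.
A dominant resolves down a perfect fifth: Gb → Cb. In Eb minor, Cb is scale degree 6, i.e. VI.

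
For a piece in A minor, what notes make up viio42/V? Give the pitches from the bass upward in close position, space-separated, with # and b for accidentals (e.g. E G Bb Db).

C D# F# A

The slash marks an applied leading-tone chord: viio of V. In A minor, V is E, so the leading tone to it is D#, a half step below.
Building a fully diminished seventh chord on D# gives D#-F#-A-C.
The figured bass 42 indicates third inversion, placing the seventh (C) in the bass: C-D#-F#-A.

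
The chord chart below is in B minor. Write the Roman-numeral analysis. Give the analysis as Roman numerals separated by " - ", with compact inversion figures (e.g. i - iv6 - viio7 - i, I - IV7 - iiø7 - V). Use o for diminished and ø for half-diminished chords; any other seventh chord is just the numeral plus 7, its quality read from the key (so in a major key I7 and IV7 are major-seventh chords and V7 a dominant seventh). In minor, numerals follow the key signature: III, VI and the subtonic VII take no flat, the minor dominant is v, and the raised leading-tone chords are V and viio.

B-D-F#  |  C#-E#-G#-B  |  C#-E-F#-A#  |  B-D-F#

i - V7/V - V43 - i

B-D-F# has root B, degree 1 in B minor, so i.
C#-E#-G#-B: a dominant seventh chord on C#, the applied dominant of V → V7/V.
C#-E-F#-A# has root F#, degree 5 in B minor, so V43.
B-D-F#: minor triad on B = scale degree 1 → i.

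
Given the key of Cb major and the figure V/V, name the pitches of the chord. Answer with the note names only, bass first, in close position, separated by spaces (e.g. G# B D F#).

Db F Ab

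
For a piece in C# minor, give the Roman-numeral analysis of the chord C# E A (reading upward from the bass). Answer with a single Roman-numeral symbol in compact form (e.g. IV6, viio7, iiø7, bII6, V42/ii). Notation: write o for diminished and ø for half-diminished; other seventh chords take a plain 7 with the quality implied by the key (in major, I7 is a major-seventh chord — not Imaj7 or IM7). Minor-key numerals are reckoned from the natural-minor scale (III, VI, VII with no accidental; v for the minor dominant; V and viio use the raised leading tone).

VI6

The pitches A-C#-E form a major triad rooted on A.
In C# minor, A is the submediant; the diatonic major triad there is VI.
With C# in the bass the chord is in first inversion, so the figured bass is 6.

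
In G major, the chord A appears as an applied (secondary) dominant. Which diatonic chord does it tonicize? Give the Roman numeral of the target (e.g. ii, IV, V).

V

The chord is a major triad on A.
A dominant resolves down a perfect fifth: A → D. In G major, D is scale degree 5, i.e. V.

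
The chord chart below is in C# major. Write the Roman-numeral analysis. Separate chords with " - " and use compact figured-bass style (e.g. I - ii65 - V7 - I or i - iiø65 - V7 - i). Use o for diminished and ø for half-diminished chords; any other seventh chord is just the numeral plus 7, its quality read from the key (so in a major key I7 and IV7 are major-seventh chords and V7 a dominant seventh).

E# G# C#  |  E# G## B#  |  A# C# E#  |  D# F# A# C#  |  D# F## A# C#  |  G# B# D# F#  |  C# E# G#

I6 - V/vi - vi - ii7 - V7/V - V7 - I

E#-G#-C#: major triad on C# = scale degree 1 → I6.
E#-G##-B# is the secondary dominant of vi (major triad on E#): V/vi.
A#-C#-E# has root A#, degree 6 in C# major, so vi.
D#-F#-A#-C#: root D# is the supertonic; minor seventh chord there is ii7.
D#-F##-A#-C#: chromatic; D# is V of V, so V7/V.
G#-B#-D#-F# has root G#, degree 5 in C# major, so V7.
C#-E#-G# has root C#, degree 1 in C# major, so I.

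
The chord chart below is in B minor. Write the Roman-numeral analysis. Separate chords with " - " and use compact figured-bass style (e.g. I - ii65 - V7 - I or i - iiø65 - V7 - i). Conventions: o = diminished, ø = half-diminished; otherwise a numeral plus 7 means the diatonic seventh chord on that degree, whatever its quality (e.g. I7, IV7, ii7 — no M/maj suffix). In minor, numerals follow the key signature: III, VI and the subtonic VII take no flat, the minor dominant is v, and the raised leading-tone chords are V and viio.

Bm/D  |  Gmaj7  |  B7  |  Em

Bm/D: minor triad on B = scale degree 1 → i6.
Gmaj7: root G is the submediant; major seventh chord there is VI7.
B7: chromatic; B is V of iv, so V7/iv.
Em: root E is the subdominant; minor triad there is iv.

i6 - VI7 - V7/iv - iv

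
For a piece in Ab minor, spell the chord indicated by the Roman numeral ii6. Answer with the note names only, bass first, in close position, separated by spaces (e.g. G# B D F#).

Db F Bb

Scale degree 2 in Ab minor is Bb; here the chord built on it is altered to a minor triad. ii6 is the minor supertonic, borrowed from the parallel major (the Dorian ii).
So the chord is Bb-Db-F, a minor triad.
With the 6 figure the chord is in first inversion; from the bass Db upward in close position it reads Db-F-Bb.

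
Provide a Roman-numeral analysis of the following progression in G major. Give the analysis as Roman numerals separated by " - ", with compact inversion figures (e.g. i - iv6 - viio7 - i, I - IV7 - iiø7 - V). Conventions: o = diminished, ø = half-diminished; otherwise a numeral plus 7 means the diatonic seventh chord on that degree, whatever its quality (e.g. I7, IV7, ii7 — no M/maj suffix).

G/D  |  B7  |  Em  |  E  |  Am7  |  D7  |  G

G/D: root G is the tonic; major triad there is I64.
B7: a dominant seventh chord on B, the applied dominant of vi → V7/vi.
Em: root E is the submediant; minor triad there is vi.
E: a major triad on E, the applied dominant of ii → V/ii.
Am7 has root A, degree 2 in G major, so ii7.
D7: dominant seventh chord on D = scale degree 5 → V7.
G: major triad on G = scale degree 1 → I.

I64 - V7/vi - vi - V/ii - ii7 - V7 - I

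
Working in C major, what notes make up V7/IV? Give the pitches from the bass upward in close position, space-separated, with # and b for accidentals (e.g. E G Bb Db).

C E G Bb

The slash means an applied dominant: we want the dominant of IV. In C major, IV is F major, and its dominant is built on C.
Building a dominant seventh chord on C gives C-E-G-Bb.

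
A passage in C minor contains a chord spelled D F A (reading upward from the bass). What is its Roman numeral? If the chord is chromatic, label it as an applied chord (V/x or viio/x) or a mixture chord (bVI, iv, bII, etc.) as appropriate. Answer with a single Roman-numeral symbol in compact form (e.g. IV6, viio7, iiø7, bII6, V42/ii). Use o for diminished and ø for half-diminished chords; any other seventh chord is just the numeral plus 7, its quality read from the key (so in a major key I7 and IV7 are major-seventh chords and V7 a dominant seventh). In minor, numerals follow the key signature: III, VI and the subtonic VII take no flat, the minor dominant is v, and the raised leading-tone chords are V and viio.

ii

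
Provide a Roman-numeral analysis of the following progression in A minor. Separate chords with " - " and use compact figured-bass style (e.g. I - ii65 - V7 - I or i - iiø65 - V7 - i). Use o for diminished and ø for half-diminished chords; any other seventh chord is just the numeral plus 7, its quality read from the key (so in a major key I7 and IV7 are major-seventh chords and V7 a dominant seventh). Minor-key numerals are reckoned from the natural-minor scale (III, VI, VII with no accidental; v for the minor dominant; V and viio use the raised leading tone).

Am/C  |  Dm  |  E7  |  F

i6 - iv - V7 - VI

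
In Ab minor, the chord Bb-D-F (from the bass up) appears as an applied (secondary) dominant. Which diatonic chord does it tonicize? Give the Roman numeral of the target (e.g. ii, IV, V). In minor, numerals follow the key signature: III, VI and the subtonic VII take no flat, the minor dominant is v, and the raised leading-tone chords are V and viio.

The chord is a major triad on Bb.
A dominant resolves down a perfect fifth: Bb → Eb. In Ab minor, Eb is scale degree 5, i.e. V.

V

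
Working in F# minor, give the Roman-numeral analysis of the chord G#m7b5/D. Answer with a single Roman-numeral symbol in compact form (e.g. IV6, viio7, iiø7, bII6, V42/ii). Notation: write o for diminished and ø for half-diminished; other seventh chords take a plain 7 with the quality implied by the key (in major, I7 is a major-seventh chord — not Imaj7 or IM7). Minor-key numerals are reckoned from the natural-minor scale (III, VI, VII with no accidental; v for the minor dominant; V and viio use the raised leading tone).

iiø43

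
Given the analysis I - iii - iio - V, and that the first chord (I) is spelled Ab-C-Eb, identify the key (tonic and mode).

Ab major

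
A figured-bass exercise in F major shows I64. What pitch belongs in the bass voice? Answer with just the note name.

C

I in F major has root F; the chord is F-A-C.
The figure 64 means second inversion — the fifth is in the bass.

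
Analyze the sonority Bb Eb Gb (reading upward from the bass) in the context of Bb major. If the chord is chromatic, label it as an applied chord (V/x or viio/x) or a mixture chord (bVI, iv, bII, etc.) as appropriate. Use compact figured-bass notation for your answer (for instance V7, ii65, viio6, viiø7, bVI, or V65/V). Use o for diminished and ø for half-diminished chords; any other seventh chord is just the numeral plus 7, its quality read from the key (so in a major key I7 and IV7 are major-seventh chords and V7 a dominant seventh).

Stacked in thirds the chord is Eb-Gb-Bb: a minor triad on Eb.
Eb is the fourth degree of Bb major. This is the minor subdominant, borrowed from the parallel minor.
With Bb in the bass the chord is in second inversion, so the figured bass is 64.

iv64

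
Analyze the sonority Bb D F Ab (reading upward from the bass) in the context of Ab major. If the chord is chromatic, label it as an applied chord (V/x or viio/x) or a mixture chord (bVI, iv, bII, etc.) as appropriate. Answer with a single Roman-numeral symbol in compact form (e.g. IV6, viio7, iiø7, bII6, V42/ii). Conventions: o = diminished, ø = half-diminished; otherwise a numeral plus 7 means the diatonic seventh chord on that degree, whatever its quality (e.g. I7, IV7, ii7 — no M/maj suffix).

Stacked in thirds the chord is Bb-D-F-Ab: a dominant seventh chord on Bb.
Bb is not a diatonic chord root with this quality in Ab major, but it lies a perfect fifth above Eb (V), so the chord functions as an applied dominant of V.

V7/V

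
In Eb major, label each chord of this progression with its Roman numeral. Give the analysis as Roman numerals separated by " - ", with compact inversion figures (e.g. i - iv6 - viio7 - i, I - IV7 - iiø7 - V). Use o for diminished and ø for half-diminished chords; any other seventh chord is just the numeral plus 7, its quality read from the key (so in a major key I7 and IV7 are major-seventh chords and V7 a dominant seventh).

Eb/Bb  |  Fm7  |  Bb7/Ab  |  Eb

Eb/Bb: major triad on Eb = scale degree 1 → I64.
Fm7 has root F, degree 2 in Eb major, so ii7.
Bb7/Ab has root Bb, degree 5 in Eb major, so V42.
Eb: root Eb is the tonic; major triad there is I.

I64 - ii7 - V42 - I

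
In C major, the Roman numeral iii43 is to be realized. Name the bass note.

iii in C major has root E; the chord is E-G-B-D.
The figure 43 means second inversion — the fifth is in the bass.

B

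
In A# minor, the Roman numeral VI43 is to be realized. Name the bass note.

VI in A# minor has root F#; the chord is F#-A#-C#-E#.
The figure 43 means second inversion — the fifth is in the bass.

C#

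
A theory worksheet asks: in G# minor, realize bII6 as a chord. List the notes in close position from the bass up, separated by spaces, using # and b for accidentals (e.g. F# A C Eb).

Scale degree 2 in G# minor is A#; lowering it a half step gives A. bII6 is the Neapolitan sixth — a major triad on the lowered second degree, here in its customary first inversion.
So the chord is A-C#-E, a major triad.
With the 6 figure the chord is in first inversion; from the bass C# upward in close position it reads C#-E-A.

C# E A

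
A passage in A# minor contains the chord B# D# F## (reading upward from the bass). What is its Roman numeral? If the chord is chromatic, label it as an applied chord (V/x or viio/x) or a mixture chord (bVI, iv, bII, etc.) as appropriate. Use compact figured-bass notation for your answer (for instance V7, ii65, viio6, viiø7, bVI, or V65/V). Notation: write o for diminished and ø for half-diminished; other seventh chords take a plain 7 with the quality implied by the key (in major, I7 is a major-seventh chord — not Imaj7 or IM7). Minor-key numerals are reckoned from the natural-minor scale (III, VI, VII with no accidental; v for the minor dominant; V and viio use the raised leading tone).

Stacked in thirds the chord is B#-D#-F##: a minor triad on B#.
B# is the second degree of A# minor. This is the minor supertonic, borrowed from the parallel major (the Dorian ii).

ii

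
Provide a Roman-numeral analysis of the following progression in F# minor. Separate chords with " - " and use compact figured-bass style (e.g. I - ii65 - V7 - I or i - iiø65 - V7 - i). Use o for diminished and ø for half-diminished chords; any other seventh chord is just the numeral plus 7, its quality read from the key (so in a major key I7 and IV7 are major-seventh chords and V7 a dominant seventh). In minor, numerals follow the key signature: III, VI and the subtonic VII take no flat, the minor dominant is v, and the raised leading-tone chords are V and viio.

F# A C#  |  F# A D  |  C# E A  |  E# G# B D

i - VI6 - III6 - viio7

F#-A-C# has root F#, degree 1 in F# minor, so i.
F#-A-D: root D is the submediant; major triad there is VI6.
C#-E-A: root A is the mediant; major triad there is III6.
E#-G#-B-D has root E#, degree 7 in F# minor, so viio7.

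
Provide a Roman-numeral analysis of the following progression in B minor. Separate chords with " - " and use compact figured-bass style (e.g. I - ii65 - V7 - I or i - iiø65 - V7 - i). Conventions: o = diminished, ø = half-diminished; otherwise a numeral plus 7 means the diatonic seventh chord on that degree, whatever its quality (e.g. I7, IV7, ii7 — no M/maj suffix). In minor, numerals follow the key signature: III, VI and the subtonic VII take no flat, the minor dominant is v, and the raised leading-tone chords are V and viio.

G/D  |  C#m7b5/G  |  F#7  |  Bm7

VI64 - iiø43 - V7 - i7

G/D has root G, degree 6 in B minor, so VI64.
C#m7b5/G has root C#, degree 2 in B minor, so iiø43.
F#7: dominant seventh chord on F# = scale degree 5 → V7.
Bm7: root B is the tonic; minor seventh chord there is i7.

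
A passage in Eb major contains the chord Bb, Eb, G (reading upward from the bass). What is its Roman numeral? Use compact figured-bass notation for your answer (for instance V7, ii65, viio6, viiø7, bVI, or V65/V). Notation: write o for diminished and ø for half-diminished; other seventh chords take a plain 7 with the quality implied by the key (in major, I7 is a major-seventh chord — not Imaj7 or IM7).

I64

The pitches Eb-G-Bb form a major triad rooted on Eb.
In Eb major, Eb is the tonic; the diatonic major triad there is I.
With Bb in the bass the chord is in second inversion, so the figured bass is 64.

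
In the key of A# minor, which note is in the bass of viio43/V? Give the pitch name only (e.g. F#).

The applied chord viio43/V is rooted on D##: D##-F##-A#-C#.
The figure 43 means second inversion — the fifth is in the bass.

A#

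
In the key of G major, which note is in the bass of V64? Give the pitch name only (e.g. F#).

V in G major has root D; the chord is D-F#-A.
The figure 64 means second inversion — the fifth is in the bass.

A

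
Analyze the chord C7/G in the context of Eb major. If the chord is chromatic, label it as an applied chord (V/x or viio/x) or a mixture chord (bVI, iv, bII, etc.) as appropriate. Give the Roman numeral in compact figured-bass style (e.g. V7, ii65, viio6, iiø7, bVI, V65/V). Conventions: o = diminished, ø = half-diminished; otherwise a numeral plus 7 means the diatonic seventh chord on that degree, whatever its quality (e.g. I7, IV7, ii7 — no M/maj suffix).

Stacked in thirds the chord is C-E-G-Bb: a dominant seventh chord on C.
C is not a diatonic chord root with this quality in Eb major, but it lies a perfect fifth above F (ii), so the chord functions as an applied dominant of ii.
With G in the bass the chord is in second inversion, so the figured bass is 43.

V43/ii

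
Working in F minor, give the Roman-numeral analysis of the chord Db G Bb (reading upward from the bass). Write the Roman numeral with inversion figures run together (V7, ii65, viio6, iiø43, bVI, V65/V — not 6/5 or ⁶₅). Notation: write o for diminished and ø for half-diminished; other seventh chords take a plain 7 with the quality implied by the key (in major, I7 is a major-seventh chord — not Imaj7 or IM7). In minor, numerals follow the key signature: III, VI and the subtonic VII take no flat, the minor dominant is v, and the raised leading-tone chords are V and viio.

iio64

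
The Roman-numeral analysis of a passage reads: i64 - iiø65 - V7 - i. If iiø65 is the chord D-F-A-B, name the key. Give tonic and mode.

A minor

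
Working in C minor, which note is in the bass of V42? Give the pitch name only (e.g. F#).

F

V in C minor has root G; the chord is G-B-D-F.
The figure 42 means third inversion — the seventh is in the bass.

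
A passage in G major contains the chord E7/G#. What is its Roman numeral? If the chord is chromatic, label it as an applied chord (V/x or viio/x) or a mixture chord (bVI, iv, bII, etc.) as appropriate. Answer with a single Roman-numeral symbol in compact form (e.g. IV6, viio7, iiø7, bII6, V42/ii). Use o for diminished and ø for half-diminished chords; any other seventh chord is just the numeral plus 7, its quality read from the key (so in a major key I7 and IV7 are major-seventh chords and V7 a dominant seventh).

V65/ii

Stacked in thirds the chord is E-G#-B-D: a dominant seventh chord on E.
E is not a diatonic chord root with this quality in G major, but it lies a perfect fifth above A (ii), so the chord functions as an applied dominant of ii.
With G# in the bass the chord is in first inversion, so the figured bass is 65.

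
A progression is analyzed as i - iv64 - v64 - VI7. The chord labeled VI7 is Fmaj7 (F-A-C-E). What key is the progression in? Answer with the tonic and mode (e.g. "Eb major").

A minor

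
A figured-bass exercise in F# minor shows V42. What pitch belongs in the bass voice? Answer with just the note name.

B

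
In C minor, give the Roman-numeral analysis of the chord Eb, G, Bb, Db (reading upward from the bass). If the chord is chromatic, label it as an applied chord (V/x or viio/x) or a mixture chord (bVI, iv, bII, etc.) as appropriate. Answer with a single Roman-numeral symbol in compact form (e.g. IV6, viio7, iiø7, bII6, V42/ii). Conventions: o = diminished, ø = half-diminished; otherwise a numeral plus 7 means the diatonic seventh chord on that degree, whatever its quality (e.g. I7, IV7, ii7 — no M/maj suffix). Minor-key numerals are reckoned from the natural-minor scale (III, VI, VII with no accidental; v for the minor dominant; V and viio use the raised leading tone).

Stacked in thirds the chord is Eb-G-Bb-Db: a dominant seventh chord on Eb.
Eb is not a diatonic chord root with this quality in C minor, but it lies a perfect fifth above Ab (VI), so the chord functions as an applied dominant of VI.

V7/VI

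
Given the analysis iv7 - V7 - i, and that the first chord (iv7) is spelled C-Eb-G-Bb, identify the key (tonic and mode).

G minor

The anchor chord is a minor seventh chord on C, labeled iv7.
If C is scale degree 4 and the mode makes that degree carry a minor seventh chord, the tonic is G and the mode is minor.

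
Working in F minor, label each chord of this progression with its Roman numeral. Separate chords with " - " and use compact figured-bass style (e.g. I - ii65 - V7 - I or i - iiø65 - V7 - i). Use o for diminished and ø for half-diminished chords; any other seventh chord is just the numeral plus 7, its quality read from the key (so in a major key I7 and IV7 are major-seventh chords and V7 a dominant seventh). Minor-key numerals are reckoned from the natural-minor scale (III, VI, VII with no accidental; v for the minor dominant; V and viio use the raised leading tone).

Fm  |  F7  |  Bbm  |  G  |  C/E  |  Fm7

Fm: minor triad on F = scale degree 1 → i.
F7: a dominant seventh chord on F, the applied dominant of iv → V7/iv.
Bbm: minor triad on Bb = scale degree 4 → iv.
G is the secondary dominant of V (major triad on G): V/V.
C/E has root C, degree 5 in F minor, so V6.
Fm7 has root F, degree 1 in F minor, so i7.

i - V7/iv - iv - V/V - V6 - i7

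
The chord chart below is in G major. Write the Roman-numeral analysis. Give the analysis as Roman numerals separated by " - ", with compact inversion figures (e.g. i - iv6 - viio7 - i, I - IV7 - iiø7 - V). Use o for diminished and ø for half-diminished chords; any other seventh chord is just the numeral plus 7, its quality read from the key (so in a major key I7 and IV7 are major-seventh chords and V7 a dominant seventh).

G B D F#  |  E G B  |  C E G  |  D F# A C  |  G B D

I7 - vi - IV - V7 - I

G-B-D-F#: major seventh chord on G = scale degree 1 → I7.
E-G-B: root E is the submediant; minor triad there is vi.
C-E-G has root C, degree 4 in G major, so IV.
D-F#-A-C: dominant seventh chord on D = scale degree 5 → V7.
G-B-D: major triad on G = scale degree 1 → I.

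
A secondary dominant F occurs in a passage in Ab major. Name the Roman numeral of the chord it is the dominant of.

ii

The chord is a major triad on F.
A dominant resolves down a perfect fifth: F → Bb. In Ab major, Bb is scale degree 2, i.e. ii.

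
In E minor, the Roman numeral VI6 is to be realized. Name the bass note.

VI in E minor has root C; the chord is C-E-G.
The figure 6 means first inversion — the third is in the bass.

E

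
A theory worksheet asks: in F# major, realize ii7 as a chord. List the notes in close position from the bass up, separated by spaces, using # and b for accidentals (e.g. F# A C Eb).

G# B D# F#

The numeral's case and figure indicate a minor seventh chord. In F# major its root, the second degree, is G#.
That chord is spelled G#-B-D#-F#.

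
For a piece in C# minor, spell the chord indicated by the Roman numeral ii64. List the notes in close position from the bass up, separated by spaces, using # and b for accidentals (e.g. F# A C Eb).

A# D# F#

Scale degree 2 in C# minor is D#; here the chord built on it is altered to a minor triad. ii64 is the minor supertonic, borrowed from the parallel major (the Dorian ii).
So the chord is D#-F#-A#.
With the 64 figure the chord is in second inversion; from the bass A# upward in close position it reads A#-D#-F#.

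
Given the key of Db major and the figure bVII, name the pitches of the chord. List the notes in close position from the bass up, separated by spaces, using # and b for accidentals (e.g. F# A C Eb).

Cb Eb Gb

Scale degree 7 in Db major is C; lowering it a half step gives Cb. bVII is a major triad on the lowered seventh degree (the subtonic), borrowed from the parallel minor.
So the chord is Cb-Eb-Gb, a major triad.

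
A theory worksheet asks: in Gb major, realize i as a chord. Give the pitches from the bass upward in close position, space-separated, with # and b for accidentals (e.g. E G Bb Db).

Gb Bbb Db

Scale degree 1 in Gb major is Gb; here the chord built on it is altered to a minor triad. i is the minor tonic, borrowed from the parallel minor.
So the chord is Gb-Bbb-Db.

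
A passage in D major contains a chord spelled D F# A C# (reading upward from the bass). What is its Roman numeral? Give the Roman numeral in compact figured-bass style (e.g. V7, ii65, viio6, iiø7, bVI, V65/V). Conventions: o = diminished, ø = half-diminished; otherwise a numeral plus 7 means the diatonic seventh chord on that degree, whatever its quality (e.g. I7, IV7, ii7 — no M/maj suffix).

Stacked in thirds the chord is D-F#-A-C#: a major seventh chord on D.
D is scale degree 1 in D major, and a major seventh chord on that degree is written I7.

I7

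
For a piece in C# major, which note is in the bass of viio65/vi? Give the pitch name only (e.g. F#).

B#

The applied chord viio65/vi is rooted on G##: G##-B#-D#-F#.
The figure 65 means first inversion — the third is in the bass.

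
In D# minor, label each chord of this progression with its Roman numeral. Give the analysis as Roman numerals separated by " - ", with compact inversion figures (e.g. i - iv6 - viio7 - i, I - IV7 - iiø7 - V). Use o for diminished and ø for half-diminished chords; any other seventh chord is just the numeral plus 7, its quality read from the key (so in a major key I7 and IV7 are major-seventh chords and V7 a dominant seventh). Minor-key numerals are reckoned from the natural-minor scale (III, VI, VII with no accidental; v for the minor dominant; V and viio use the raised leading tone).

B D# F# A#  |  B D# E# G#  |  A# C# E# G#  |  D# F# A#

VI7 - iiø43 - v7 - i

B-D#-F#-A#: major seventh chord on B = scale degree 6 → VI7.
B-D#-E#-G#: root E# is the supertonic; half-diminished seventh chord there is iiø43.
A#-C#-E#-G# has root A#, degree 5 in D# minor, so v7.
D#-F#-A#: root D# is the tonic; minor triad there is i.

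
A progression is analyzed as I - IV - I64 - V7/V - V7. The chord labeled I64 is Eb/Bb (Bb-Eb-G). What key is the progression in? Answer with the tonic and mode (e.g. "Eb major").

Eb major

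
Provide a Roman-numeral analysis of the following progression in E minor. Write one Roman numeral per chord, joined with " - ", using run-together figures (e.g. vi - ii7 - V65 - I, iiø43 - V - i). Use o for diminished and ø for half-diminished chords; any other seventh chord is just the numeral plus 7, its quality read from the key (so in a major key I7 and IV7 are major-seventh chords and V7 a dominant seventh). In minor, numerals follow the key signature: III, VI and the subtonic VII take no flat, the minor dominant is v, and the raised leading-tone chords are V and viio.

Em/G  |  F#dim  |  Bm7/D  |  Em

Em/G: minor triad on E = scale degree 1 → i6.
F#dim: root F# is the supertonic; diminished triad there is iio.
Bm7/D: minor seventh chord on B = scale degree 5 → v65.
Em: root E is the tonic; minor triad there is i.

i6 - iio - v65 - i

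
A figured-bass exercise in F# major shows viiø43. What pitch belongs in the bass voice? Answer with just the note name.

B

viiø in F# major has root E#; the chord is E#-G#-B-D#.
The figure 43 means second inversion — the fifth is in the bass.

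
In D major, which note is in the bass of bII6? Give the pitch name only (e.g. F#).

G

bII in D major has root Eb; the chord is Eb-G-Bb.
The figure 6 means first inversion — the third is in the bass.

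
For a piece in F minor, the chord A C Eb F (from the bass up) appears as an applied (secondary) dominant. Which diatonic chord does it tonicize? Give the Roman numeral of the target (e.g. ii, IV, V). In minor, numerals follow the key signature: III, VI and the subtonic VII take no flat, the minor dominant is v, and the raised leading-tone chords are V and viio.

iv

The chord is a dominant seventh chord on F.
A dominant resolves down a perfect fifth: F → Bb. In F minor, Bb is scale degree 4, i.e. iv.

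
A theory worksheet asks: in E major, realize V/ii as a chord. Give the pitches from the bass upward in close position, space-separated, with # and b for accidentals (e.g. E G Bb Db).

V/ii is a secondary dominant — the dominant triad of ii. ii in E major is F#, so the applied chord's root is C#, a perfect fifth above.
Building a major triad on C# gives C#-E#-G#.

C# E# G#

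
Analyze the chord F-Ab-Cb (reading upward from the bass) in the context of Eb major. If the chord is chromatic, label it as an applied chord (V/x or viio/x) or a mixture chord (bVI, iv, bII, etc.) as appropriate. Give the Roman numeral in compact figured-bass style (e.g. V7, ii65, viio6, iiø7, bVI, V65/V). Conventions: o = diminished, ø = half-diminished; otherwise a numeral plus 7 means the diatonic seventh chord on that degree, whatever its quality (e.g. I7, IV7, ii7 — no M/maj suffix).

The pitches F-Ab-Cb form a diminished triad rooted on F.
F is the second degree of Eb major. This is the diminished supertonic triad, borrowed from the parallel minor.

iio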